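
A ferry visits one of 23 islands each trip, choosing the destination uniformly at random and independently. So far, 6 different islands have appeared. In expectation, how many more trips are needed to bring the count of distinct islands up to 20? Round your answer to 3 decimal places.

From k distinct to k+1 distinct takes on average 23/(23-k) trips.
Sum over k = 6,...,19: E = 23/17 + 23/16 + 23/15 + ... + 23/5 + 23/4 = 36.9430.

36.943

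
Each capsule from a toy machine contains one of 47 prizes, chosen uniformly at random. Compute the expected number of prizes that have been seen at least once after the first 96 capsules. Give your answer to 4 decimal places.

For each prize, P(seen in 96 capsules) = 1 - (46/47)^96 = 0.87313.
By linearity of expectation, E[distinct seen] = 47·(1 - (46/47)^96) = 41.03713.

41.0371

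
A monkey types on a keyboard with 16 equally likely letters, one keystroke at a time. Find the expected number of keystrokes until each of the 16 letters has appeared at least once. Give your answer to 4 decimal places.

After k distinct letters have appeared, the next keystroke gives a new one with probability (16-k)/16, so the expected wait for the (k+1)-th is 16/(16-k).
E[T] = 16/16 + 16/15 + 16/14 + ... + 16/2 + 16/1 = 16·H_{16}.
H_{16} = 3.38073, so E[T] = 54.09166.

54.0917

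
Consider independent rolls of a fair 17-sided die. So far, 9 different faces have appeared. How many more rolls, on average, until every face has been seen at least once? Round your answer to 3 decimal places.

The wait to go from k to k+1 distinct faces is geometric with mean 17/(17-k).
Sum over k = 9,...,16: E = 17/8 + 17/7 + 17/6 + ... + 17/2 + 17/1 = 46.2036.

46.204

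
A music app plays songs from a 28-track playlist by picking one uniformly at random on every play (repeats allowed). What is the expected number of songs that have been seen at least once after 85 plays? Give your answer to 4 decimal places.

For each song, P(seen in 85 plays) = 1 - (27/28)^85 = 0.95455.
By linearity of expectation, E[distinct seen] = 28·(1 - (27/28)^85) = 26.72754.

26.7275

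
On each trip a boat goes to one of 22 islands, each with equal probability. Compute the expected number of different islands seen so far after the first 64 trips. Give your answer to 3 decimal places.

For each island, P(seen in 64 trips) = 1 - (21/22)^64 = 0.9491.
By linearity of expectation, E[distinct seen] = 22·(1 - (21/22)^64) = 20.8795.

20.880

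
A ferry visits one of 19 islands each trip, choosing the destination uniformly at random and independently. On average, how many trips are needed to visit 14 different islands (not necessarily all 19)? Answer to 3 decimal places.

Going from k to k+1 distinct takes a geometric number of trips with mean 19/(19-k).
Sum over k = 0,...,13: E = 19/19 + 19/18 + 19/17 + ... + 19/7 + 19/6 = 24.0237.

24.024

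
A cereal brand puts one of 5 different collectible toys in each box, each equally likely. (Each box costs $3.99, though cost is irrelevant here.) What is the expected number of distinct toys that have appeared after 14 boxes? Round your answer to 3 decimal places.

4.780

For each toy, P(seen in 14 boxes) = 1 - (4/5)^14 = 0.9560.
By linearity of expectation, E[distinct seen] = 5·(1 - (4/5)^14) = 4.7801.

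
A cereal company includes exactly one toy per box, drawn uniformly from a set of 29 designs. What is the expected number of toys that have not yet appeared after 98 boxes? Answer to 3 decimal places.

0.931

For each toy, P(unseen after 98) = (28/29)^98 = 0.0321.
By linearity of expectation, E[unseen] = 29·(28/29)^98 = 0.9309.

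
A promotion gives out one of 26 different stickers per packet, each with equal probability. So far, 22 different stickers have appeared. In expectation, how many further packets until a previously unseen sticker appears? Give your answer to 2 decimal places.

The number of packets until the next new sticker is geometric with success probability 4/26, so its mean is 26/4.
E = 26/4 = 6.500.

6.50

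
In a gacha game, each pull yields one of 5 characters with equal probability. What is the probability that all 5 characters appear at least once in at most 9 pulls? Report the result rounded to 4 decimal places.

0.4271

By inclusion–exclusion over which characters are missing,
P(all seen) = Σ_{j=0}^{5} (-1)^j C(5,j)((5-j)/5)^9
= 1.00000 - 0.67109 + 0.10078 - 0.00262 + 0.00000 - 0.00000
= 0.42707.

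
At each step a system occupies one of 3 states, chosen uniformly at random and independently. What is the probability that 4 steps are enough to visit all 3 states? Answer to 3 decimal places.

By inclusion–exclusion over which states are missing,
P(all seen) = Σ_{j=0}^{3} (-1)^j C(3,j)((3-j)/3)^4
= 1.0000 - 0.5926 + 0.0370 - 0.0000
= 0.4444.

0.444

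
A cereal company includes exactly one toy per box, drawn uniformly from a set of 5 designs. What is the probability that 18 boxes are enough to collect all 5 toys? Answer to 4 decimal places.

0.9109

Let A_i be the event that toy i is missing after 18 boxes. By inclusion–exclusion on the A_i,
P(all seen) = Σ_{j=0}^{5} (-1)^j C(5,j)((5-j)/5)^18
= 1.00000 - 0.09007 + 0.00102 - 0.00000 + 0.00000 - 0.00000
= 0.91094.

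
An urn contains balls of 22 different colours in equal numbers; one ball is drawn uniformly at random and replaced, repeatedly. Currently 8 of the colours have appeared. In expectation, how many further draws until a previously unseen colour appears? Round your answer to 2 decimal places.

1.57

Each draw yields a new colour with probability (22-8)/22 = 14/22, so the wait is geometric with mean 22/14.
E = 22/14 = 1.571.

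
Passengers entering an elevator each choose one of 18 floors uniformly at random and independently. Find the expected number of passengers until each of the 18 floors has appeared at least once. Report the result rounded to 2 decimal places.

62.91

Split into phases: going from k distinct to k+1 distinct takes on average 18/(18-k) passengers.
E[T] = 18/18 + 18/17 + 18/16 + ... + 18/2 + 18/1 = 18·H_{18}.
H_{18} = 3.495, so E[T] = 62.912.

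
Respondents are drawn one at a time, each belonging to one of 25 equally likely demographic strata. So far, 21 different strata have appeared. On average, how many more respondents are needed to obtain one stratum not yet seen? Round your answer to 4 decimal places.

6.2500

The number of respondents until the next new stratum is geometric with success probability 4/25, so its mean is 25/4.
E = 25/4 = 6.25000.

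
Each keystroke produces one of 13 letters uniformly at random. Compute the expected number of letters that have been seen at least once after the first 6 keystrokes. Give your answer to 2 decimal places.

For each letter, P(seen in 6 keystrokes) = 1 - (12/13)^6 = 0.381.
By linearity of expectation, E[distinct seen] = 13·(1 - (12/13)^6) = 4.958.

4.96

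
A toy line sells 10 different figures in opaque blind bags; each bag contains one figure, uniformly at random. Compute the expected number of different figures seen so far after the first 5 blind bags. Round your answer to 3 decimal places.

For each figure, P(seen in 5 blind bags) = 1 - (9/10)^5 = 0.4095.
By linearity of expectation, E[distinct seen] = 10·(1 - (9/10)^5) = 4.0951.

4.095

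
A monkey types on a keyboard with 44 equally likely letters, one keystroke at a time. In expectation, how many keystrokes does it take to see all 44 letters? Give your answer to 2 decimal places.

192.40

Split into phases: going from k distinct to k+1 distinct takes on average 44/(44-k) keystrokes.
E[T] = 44/44 + 44/43 + 44/42 + ... + 44/2 + 44/1 = 44·H_{44}.
H_{44} = 4.373, so E[T] = 192.400.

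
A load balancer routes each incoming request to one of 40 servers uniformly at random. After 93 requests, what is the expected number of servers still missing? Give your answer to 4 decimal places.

For each server, P(unseen after 93) = (39/40)^93 = 0.09494.
By linearity of expectation, E[unseen] = 40·(39/40)^93 = 3.79743.

3.7974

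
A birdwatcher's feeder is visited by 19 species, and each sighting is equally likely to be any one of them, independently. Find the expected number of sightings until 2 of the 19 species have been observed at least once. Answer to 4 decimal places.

2.0556

With k distinct species already seen, the next new one arrives after an expected 19/(19-k) sightings.
Sum over k = 0,...,1: E = 19/19 + 19/18 = 2.05556.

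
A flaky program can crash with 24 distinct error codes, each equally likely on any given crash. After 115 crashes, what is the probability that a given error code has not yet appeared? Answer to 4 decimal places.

0.0075

Each crash misses the fixed error code with probability (24-1)/24 = 23/24, independently.
P(still missing after 115) = (23/24)^115 = 0.00749.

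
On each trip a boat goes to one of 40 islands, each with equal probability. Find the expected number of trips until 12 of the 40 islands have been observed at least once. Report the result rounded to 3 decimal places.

14.055

With k distinct islands already seen, the next new one arrives after an expected 40/(40-k) trips.
Sum over k = 0,...,11: E = 40/40 + 40/39 + 40/38 + ... + 40/30 + 40/29 = 14.0549.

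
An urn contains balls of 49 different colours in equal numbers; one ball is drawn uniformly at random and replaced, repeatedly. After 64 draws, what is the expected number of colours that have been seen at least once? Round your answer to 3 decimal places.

35.906

For each colour, P(seen in 64 draws) = 1 - (48/49)^64 = 0.7328.
By linearity of expectation, E[distinct seen] = 49·(1 - (48/49)^64) = 35.9056.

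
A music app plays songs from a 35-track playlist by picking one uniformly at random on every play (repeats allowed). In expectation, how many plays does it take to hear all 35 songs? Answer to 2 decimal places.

145.14

Split into phases: going from k distinct to k+1 distinct takes on average 35/(35-k) plays.
E[T] = 35/35 + 35/34 + 35/33 + ... + 35/2 + 35/1 = 35·H_{35}.
H_{35} = 4.147, so E[T] = 145.137.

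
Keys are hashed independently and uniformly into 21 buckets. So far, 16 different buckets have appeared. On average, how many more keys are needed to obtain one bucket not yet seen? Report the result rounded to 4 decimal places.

Each key yields a new bucket with probability (21-16)/21 = 5/21, so the wait is geometric with mean 21/5.
E = 21/5 = 4.20000.

4.2000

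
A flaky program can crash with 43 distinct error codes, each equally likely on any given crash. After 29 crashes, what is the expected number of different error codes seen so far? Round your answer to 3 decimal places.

21.267

For each error code, P(seen in 29 crashes) = 1 - (42/43)^29 = 0.4946.
By linearity of expectation, E[distinct seen] = 43·(1 - (42/43)^29) = 21.2674.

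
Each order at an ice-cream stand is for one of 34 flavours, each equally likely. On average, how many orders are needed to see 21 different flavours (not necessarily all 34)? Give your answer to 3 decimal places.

31.895

Going from k to k+1 distinct takes a geometric number of orders with mean 34/(34-k).
Sum over k = 0,...,20: E = 34/34 + 34/33 + 34/32 + ... + 34/15 + 34/14 = 31.8946.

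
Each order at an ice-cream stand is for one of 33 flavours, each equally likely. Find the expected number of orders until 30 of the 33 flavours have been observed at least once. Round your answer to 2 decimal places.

With k distinct flavours already seen, the next new one arrives after an expected 33/(33-k) orders.
Sum over k = 0,...,29: E = 33/33 + 33/32 + 33/31 + ... + 33/5 + 33/4 = 74.430.

74.43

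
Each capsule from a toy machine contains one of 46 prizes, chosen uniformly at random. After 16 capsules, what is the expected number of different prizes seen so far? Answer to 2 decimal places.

For each prize, P(seen in 16 capsules) = 1 - (45/46)^16 = 0.296.
By linearity of expectation, E[distinct seen] = 46·(1 - (45/46)^16) = 13.638.

13.64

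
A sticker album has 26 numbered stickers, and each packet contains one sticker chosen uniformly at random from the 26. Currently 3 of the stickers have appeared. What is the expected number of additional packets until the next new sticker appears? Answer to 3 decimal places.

The number of packets until the next new sticker is geometric with success probability 23/26, so its mean is 26/23.
E = 26/23 = 1.1304.

1.130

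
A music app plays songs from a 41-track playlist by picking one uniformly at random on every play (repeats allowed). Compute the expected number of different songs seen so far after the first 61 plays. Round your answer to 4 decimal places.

For each song, P(seen in 61 plays) = 1 - (40/41)^61 = 0.77826.
By linearity of expectation, E[distinct seen] = 41·(1 - (40/41)^61) = 31.90866.

31.9087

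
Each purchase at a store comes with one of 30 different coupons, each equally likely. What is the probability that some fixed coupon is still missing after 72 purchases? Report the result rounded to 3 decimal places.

On each purchase the fixed coupon fails to appear with probability 29/30.
P(still missing after 72) = (29/30)^72 = 0.0871.

0.087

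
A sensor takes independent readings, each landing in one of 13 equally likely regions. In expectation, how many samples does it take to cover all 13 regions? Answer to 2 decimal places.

41.34

After k distinct regions have appeared, the next sample gives a new one with probability (13-k)/13, so the expected wait for the (k+1)-th is 13/(13-k).
E[T] = 13/13 + 13/12 + 13/11 + ... + 13/2 + 13/1 = 13·H_{13}.
H_{13} = 3.180, so E[T] = 41.342.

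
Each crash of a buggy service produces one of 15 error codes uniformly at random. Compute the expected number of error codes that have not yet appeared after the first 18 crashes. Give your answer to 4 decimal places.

For each error code, P(unseen after 18) = (14/15)^18 = 0.28884.
By linearity of expectation, E[unseen] = 15·(14/15)^18 = 4.33265.

4.3326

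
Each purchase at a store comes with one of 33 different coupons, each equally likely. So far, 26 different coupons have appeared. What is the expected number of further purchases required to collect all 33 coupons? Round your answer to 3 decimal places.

From k distinct to k+1 distinct takes on average 33/(33-k) purchases.
Sum over k = 26,...,32: E = 33/7 + 33/6 + 33/5 + ... + 33/2 + 33/1 = 85.5643.

85.564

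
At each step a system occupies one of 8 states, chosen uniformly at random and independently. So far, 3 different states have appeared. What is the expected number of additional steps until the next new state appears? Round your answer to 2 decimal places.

1.60

Each step yields a new state with probability (8-3)/8 = 5/8, so the wait is geometric with mean 8/5.
E = 8/5 = 1.600.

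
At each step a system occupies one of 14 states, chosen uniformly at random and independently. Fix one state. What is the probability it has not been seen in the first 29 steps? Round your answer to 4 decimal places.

0.1166

Each step misses the fixed state with probability (14-1)/14 = 13/14, independently.
P(still missing after 29) = (13/14)^29 = 0.11659.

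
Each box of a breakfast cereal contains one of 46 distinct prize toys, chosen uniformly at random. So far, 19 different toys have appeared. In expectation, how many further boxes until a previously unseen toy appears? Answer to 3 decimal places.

Each box yields a new toy with probability (46-19)/46 = 27/46, so the wait is geometric with mean 46/27.
E = 46/27 = 1.7037.

1.704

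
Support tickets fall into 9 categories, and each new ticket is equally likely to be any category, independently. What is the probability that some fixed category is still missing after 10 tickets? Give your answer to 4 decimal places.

On each ticket the fixed category fails to appear with probability 8/9.
P(still missing after 10) = (8/9)^10 = 0.30795.

0.3079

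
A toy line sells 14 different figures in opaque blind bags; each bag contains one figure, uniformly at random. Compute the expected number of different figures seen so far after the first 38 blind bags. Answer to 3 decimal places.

13.162

For each figure, P(seen in 38 blind bags) = 1 - (13/14)^38 = 0.9402.
By linearity of expectation, E[distinct seen] = 14·(1 - (13/14)^38) = 13.1623.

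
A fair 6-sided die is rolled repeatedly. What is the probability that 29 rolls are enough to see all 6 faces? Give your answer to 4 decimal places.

0.9698

By inclusion–exclusion over which faces are missing,
P(all seen) = Σ_{j=0}^{6} (-1)^j C(6,j)((6-j)/6)^29
= 1.00000 - 0.03033 + 0.00012 - 0.00000 + 0.00000 - 0.00000 + 0.00000
= 0.96979.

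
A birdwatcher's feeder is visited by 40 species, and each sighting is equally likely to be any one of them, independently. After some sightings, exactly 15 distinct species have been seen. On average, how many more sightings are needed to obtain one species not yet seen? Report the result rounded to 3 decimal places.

1.600

The number of sightings until the next new species is geometric with success probability 25/40, so its mean is 40/25.
E = 40/25 = 1.6000.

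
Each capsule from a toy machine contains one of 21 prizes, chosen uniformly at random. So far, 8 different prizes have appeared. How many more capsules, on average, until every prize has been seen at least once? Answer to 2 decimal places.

With k distinct prizes already seen, the next new one takes an expected 21/(21-k) capsules.
Sum over k = 8,...,20: E = 21/13 + 21/12 + 21/11 + ... + 21/2 + 21/1 = 66.783.

66.78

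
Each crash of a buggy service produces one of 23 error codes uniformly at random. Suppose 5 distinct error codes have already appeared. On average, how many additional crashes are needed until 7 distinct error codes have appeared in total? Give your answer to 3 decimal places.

2.631

With k distinct error codes already seen, the next new one takes an expected 23/(23-k) crashes.
Sum over k = 5,...,6: E = 23/18 + 23/17 = 2.6307.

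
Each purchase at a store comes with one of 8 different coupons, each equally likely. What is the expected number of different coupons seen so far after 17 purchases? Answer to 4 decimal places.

For each coupon, P(seen in 17 purchases) = 1 - (7/8)^17 = 0.89669.
By linearity of expectation, E[distinct seen] = 8·(1 - (7/8)^17) = 7.17353.

7.1735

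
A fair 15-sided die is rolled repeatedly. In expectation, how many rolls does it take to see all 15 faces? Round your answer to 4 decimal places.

49.7734

The wait to go from k to k+1 distinct faces is geometric with mean 15/(15-k).
E[T] = 15/15 + 15/14 + 15/13 + ... + 15/2 + 15/1 = 15·H_{15}.
H_{15} = 3.31823, so E[T] = 49.77343.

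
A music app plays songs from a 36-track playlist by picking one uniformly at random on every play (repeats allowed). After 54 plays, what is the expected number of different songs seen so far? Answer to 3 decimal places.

For each song, P(seen in 54 plays) = 1 - (35/36)^54 = 0.7816.
By linearity of expectation, E[distinct seen] = 36·(1 - (35/36)^54) = 28.1360.

28.136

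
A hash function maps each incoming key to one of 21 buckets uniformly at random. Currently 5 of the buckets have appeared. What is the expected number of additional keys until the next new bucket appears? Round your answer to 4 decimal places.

1.3125

The number of keys until the next new bucket is geometric with success probability 16/21, so its mean is 21/16.
E = 21/16 = 1.31250.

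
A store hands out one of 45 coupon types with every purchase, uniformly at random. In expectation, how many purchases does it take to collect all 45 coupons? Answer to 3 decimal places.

After k distinct coupons have appeared, the next purchase gives a new one with probability (45-k)/45, so the expected wait for the (k+1)-th is 45/(45-k).
E[T] = 45/45 + 45/44 + 45/43 + ... + 45/2 + 45/1 = 45·H_{45}.
H_{45} = 4.3949, so E[T] = 197.7727.

197.773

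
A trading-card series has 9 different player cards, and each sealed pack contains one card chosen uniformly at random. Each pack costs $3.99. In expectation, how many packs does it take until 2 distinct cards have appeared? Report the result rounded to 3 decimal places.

2.125

With k distinct cards already seen, the next new one arrives after an expected 9/(9-k) packs.
Sum over k = 0,...,1: E = 9/9 + 9/8 = 2.1250.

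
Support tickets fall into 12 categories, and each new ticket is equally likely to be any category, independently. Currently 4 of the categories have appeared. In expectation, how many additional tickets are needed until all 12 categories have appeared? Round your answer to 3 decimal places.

32.614

With k distinct categories already seen, the next new one takes an expected 12/(12-k) tickets.
Sum over k = 4,...,11: E = 12/8 + 12/7 + 12/6 + ... + 12/2 + 12/1 = 32.6143.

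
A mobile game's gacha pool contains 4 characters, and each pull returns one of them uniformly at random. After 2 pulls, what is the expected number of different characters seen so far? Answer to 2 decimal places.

For each character, P(seen in 2 pulls) = 1 - (3/4)^2 = 0.438.
By linearity of expectation, E[distinct seen] = 4·(1 - (3/4)^2) = 1.750.

1.75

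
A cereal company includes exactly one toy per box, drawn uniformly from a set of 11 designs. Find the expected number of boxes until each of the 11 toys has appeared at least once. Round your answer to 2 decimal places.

33.22

Split into phases: going from k distinct to k+1 distinct takes on average 11/(11-k) boxes.
E[T] = 11/11 + 11/10 + 11/9 + ... + 11/2 + 11/1 = 11·H_{11}.
H_{11} = 3.020, so E[T] = 33.219.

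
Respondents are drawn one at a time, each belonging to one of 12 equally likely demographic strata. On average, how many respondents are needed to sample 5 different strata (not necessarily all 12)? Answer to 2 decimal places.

Going from k to k+1 distinct takes a geometric number of respondents with mean 12/(12-k).
Sum over k = 0,...,4: E = 12/12 + 12/11 + 12/10 + 12/9 + 12/8 = 6.124.

6.12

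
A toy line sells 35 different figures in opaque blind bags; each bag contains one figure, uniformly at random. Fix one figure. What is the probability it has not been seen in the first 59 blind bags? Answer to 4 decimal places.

On each blind bag the fixed figure fails to appear with probability 34/35.
P(still missing after 59) = (34/35)^59 = 0.18082.

0.1808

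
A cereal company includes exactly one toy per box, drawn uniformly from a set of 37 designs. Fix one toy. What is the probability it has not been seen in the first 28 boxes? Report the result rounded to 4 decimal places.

0.4643

On each box the fixed toy fails to appear with probability 36/37.
P(still missing after 28) = (36/37)^28 = 0.46432.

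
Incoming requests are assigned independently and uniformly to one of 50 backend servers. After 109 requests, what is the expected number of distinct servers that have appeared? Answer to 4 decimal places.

For each server, P(seen in 109 requests) = 1 - (49/50)^109 = 0.88943.
By linearity of expectation, E[distinct seen] = 50·(1 - (49/50)^109) = 44.47144.

44.4714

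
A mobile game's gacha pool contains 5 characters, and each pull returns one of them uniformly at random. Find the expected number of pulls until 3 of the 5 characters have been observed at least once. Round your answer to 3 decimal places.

With k distinct characters already seen, the next new one arrives after an expected 5/(5-k) pulls.
Sum over k = 0,...,2: E = 5/5 + 5/4 + 5/3 = 3.9167.

3.917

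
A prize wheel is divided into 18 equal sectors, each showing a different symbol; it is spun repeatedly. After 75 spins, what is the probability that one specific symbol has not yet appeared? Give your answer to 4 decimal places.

Each spin misses the fixed symbol with probability (18-1)/18 = 17/18, independently.
P(still missing after 75) = (17/18)^75 = 0.01375.

0.0137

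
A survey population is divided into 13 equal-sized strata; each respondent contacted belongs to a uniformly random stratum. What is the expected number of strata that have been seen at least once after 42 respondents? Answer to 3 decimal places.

12.549

For each stratum, P(seen in 42 respondents) = 1 - (12/13)^42 = 0.9653.
By linearity of expectation, E[distinct seen] = 13·(1 - (12/13)^42) = 12.5493.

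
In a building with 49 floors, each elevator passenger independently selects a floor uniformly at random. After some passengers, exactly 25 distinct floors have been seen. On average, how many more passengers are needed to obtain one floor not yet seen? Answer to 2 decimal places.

2.04

Each passenger yields a new floor with probability (49-25)/49 = 24/49, so the wait is geometric with mean 49/24.
E = 49/24 = 2.042.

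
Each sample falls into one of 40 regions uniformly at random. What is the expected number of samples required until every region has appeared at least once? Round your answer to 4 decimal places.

After k distinct regions have appeared, the next sample gives a new one with probability (40-k)/40, so the expected wait for the (k+1)-th is 40/(40-k).
E[T] = 40/40 + 40/39 + 40/38 + ... + 40/2 + 40/1 = 40·H_{40}.
H_{40} = 4.27854, so E[T] = 171.14172.

171.1417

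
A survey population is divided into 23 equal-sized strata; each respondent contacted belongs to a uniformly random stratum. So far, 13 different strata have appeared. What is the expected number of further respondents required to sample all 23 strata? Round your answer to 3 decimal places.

The wait to go from k to k+1 distinct strata is geometric with mean 23/(23-k).
Sum over k = 13,...,22: E = 23/10 + 23/9 + 23/8 + ... + 23/2 + 23/1 = 67.3663.

67.366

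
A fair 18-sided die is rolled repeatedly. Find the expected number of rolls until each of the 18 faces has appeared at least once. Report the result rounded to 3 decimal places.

After k distinct faces have appeared, the next roll gives a new one with probability (18-k)/18, so the expected wait for the (k+1)-th is 18/(18-k).
E[T] = 18/18 + 18/17 + 18/16 + ... + 18/2 + 18/1 = 18·H_{18}.
H_{18} = 3.4951, so E[T] = 62.9119.

62.912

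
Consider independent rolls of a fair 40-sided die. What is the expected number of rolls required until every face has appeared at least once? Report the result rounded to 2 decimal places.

After k distinct faces have appeared, the next roll gives a new one with probability (40-k)/40, so the expected wait for the (k+1)-th is 40/(40-k).
E[T] = 40/40 + 40/39 + 40/38 + ... + 40/2 + 40/1 = 40·H_{40}.
H_{40} = 4.279, so E[T] = 171.142.

171.14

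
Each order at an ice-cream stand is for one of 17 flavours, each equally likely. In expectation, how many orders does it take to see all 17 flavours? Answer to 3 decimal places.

58.472

After k distinct flavours have appeared, the next order gives a new one with probability (17-k)/17, so the expected wait for the (k+1)-th is 17/(17-k).
E[T] = 17/17 + 17/16 + 17/15 + ... + 17/2 + 17/1 = 17·H_{17}.
H_{17} = 3.4396, so E[T] = 58.4724.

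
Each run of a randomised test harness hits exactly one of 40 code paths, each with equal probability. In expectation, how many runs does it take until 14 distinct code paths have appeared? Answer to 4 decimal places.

With k distinct code paths already seen, the next new one arrives after an expected 40/(40-k) runs.
Sum over k = 0,...,13: E = 40/40 + 40/39 + 40/38 + ... + 40/28 + 40/27 = 16.96493.

16.9649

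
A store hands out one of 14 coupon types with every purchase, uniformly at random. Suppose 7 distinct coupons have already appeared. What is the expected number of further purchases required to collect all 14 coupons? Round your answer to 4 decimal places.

36.3000

With k distinct coupons already seen, the next new one takes an expected 14/(14-k) purchases.
Sum over k = 7,...,13: E = 14/7 + 14/6 + 14/5 + ... + 14/2 + 14/1 = 36.30000.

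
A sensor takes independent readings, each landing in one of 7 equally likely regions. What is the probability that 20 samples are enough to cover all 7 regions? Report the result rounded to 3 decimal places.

By inclusion–exclusion over which regions are missing,
P(all seen) = Σ_{j=0}^{7} (-1)^j C(7,j)((7-j)/7)^20
= 1.0000 - 0.3207 + 0.0251 - 0.0005 + 0.0000 - 0.0000 + 0.0000 - 0.0000
= 0.7039.

0.704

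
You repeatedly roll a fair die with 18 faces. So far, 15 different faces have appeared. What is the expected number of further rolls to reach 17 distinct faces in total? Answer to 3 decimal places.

15.000

From k distinct to k+1 distinct takes on average 18/(18-k) rolls.
Sum over k = 15,...,16: E = 18/3 + 18/2 = 15.0000.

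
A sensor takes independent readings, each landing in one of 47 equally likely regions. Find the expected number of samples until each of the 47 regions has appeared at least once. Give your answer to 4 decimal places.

Split into phases: going from k distinct to k+1 distinct takes on average 47/(47-k) samples.
E[T] = 47/47 + 47/46 + 47/45 + ... + 47/2 + 47/1 = 47·H_{47}.
H_{47} = 4.43796, so E[T] = 208.58430.

208.5843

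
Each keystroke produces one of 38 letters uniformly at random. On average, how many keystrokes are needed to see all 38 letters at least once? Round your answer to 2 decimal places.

Split into phases: going from k distinct to k+1 distinct takes on average 38/(38-k) keystrokes.
E[T] = 38/38 + 38/37 + 38/36 + ... + 38/2 + 38/1 = 38·H_{38}.
H_{38} = 4.228, so E[T] = 160.660.

160.66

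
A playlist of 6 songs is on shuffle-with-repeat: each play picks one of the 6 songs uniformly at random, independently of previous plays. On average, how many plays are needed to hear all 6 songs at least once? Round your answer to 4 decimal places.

After k distinct songs have appeared, the next play gives a new one with probability (6-k)/6, so the expected wait for the (k+1)-th is 6/(6-k).
E[T] = 6/6 + 6/5 + 6/4 + 6/3 + 6/2 + 6/1 = 6·H_{6}.
H_{6} = 2.45000, so E[T] = 14.70000.

14.7000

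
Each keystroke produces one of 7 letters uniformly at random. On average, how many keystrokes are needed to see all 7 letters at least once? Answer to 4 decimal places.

After k distinct letters have appeared, the next keystroke gives a new one with probability (7-k)/7, so the expected wait for the (k+1)-th is 7/(7-k).
E[T] = 7/7 + 7/6 + 7/5 + ... + 7/2 + 7/1 = 7·H_{7}.
H_{7} = 2.59286, so E[T] = 18.15000.

18.1500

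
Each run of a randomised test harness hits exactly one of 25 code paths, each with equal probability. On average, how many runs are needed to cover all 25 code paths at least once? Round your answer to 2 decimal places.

After k distinct code paths have appeared, the next run gives a new one with probability (25-k)/25, so the expected wait for the (k+1)-th is 25/(25-k).
E[T] = 25/25 + 25/24 + 25/23 + ... + 25/2 + 25/1 = 25·H_{25}.
H_{25} = 3.816, so E[T] = 95.399.

95.40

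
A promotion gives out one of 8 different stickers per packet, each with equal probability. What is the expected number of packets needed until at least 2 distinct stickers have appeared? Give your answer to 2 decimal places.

Going from k to k+1 distinct takes a geometric number of packets with mean 8/(8-k).
Sum over k = 0,...,1: E = 8/8 + 8/7 = 2.143.

2.14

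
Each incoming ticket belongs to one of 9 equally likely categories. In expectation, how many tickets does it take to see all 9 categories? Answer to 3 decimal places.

25.461

After k distinct categories have appeared, the next ticket gives a new one with probability (9-k)/9, so the expected wait for the (k+1)-th is 9/(9-k).
E[T] = 9/9 + 9/8 + 9/7 + ... + 9/2 + 9/1 = 9·H_{9}.
H_{9} = 2.8290, so E[T] = 25.4607.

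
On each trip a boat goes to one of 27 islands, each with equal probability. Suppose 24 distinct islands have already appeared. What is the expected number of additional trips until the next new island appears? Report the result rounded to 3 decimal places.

9.000

Each trip yields a new island with probability (27-24)/27 = 3/27, so the wait is geometric with mean 27/3.
E = 27/3 = 9.0000.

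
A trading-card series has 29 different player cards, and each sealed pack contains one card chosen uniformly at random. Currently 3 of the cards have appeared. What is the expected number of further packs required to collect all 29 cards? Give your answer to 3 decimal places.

From k distinct to k+1 distinct takes on average 29/(29-k) packs.
Sum over k = 3,...,28: E = 29/26 + 29/25 + 29/24 + ... + 29/2 + 29/1 = 111.7782.

111.778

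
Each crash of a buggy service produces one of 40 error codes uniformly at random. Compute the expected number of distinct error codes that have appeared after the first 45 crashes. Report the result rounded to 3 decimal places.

27.198

For each error code, P(seen in 45 crashes) = 1 - (39/40)^45 = 0.6800.
By linearity of expectation, E[distinct seen] = 40·(1 - (39/40)^45) = 27.1983.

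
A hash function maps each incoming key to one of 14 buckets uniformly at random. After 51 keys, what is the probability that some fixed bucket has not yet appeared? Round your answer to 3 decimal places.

0.023

On each key the fixed bucket fails to appear with probability 13/14.
P(still missing after 51) = (13/14)^51 = 0.0228.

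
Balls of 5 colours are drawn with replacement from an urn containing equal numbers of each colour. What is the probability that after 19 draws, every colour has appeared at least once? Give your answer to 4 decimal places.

0.9286

By inclusion–exclusion over which colours are missing,
P(all seen) = Σ_{j=0}^{5} (-1)^j C(5,j)((5-j)/5)^19
= 1.00000 - 0.07206 + 0.00061 - 0.00000 + 0.00000 - 0.00000
= 0.92855.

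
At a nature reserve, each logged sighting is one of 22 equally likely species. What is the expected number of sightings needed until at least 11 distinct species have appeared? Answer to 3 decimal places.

Going from k to k+1 distinct takes a geometric number of sightings with mean 22/(22-k).
Sum over k = 0,...,10: E = 22/22 + 22/21 + 22/20 + ... + 22/13 + 22/12 = 14.7606.

14.761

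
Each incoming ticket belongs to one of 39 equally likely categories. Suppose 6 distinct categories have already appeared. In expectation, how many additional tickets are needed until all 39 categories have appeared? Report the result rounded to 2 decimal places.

From k distinct to k+1 distinct takes on average 39/(39-k) tickets.
Sum over k = 6,...,38: E = 39/33 + 39/32 + 39/31 + ... + 39/2 + 39/1 = 159.463.

159.46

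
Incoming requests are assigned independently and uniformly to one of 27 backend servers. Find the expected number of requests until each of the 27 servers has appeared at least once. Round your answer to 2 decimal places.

The wait to go from k to k+1 distinct servers is geometric with mean 27/(27-k).
E[T] = 27/27 + 27/26 + 27/25 + ... + 27/2 + 27/1 = 27·H_{27}.
H_{27} = 3.891, so E[T] = 105.069.

105.07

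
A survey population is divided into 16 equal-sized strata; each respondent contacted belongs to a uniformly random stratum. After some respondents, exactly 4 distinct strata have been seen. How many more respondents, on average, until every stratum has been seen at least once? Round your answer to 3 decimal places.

49.651

With k distinct strata already seen, the next new one takes an expected 16/(16-k) respondents.
Sum over k = 4,...,15: E = 16/12 + 16/11 + 16/10 + ... + 16/2 + 16/1 = 49.6514.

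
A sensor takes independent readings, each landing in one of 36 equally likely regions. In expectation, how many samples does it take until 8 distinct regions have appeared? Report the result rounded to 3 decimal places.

8.906

With k distinct regions already seen, the next new one arrives after an expected 36/(36-k) samples.
Sum over k = 0,...,7: E = 36/36 + 36/35 + 36/34 + ... + 36/30 + 36/29 = 8.9060.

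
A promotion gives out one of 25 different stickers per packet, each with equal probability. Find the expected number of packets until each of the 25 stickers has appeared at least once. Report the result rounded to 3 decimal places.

Split into phases: going from k distinct to k+1 distinct takes on average 25/(25-k) packets.
E[T] = 25/25 + 25/24 + 25/23 + ... + 25/2 + 25/1 = 25·H_{25}.
H_{25} = 3.8160, so E[T] = 95.3990.

95.399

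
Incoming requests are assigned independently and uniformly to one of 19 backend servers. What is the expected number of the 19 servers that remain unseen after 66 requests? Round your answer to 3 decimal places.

0.536

For each server, P(unseen after 66) = (18/19)^66 = 0.0282.
By linearity of expectation, E[unseen] = 19·(18/19)^66 = 0.5358.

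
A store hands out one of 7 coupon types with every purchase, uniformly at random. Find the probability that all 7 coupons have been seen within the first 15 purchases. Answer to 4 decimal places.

Let A_i be the event that coupon i is missing after 15 purchases. By inclusion–exclusion on the A_i,
P(all seen) = Σ_{j=0}^{7} (-1)^j C(7,j)((7-j)/7)^15
= 1.00000 - 0.69326 + 0.13499 - 0.00792 + 0.00011 - 0.00000 + 0.00000 - 0.00000
= 0.43392.

0.4339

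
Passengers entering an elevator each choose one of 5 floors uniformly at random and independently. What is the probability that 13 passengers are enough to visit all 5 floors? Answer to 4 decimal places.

By inclusion–exclusion over which floors are missing,
P(all seen) = Σ_{j=0}^{5} (-1)^j C(5,j)((5-j)/5)^13
= 1.00000 - 0.27488 + 0.01306 - 0.00007 + 0.00000 - 0.00000
= 0.73812.

0.7381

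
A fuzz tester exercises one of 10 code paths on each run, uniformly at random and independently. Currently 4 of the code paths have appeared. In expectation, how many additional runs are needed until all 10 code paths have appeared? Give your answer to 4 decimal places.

24.5000

From k distinct to k+1 distinct takes on average 10/(10-k) runs.
Sum over k = 4,...,9: E = 10/6 + 10/5 + 10/4 + 10/3 + 10/2 + 10/1 = 24.50000.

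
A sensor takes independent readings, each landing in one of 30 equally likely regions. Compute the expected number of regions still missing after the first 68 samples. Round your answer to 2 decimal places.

For each region, P(unseen after 68) = (29/30)^68 = 0.100.
By linearity of expectation, E[unseen] = 30·(29/30)^68 = 2.992.

2.99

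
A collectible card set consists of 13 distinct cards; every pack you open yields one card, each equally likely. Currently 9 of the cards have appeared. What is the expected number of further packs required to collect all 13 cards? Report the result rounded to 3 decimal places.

With k distinct cards already seen, the next new one takes an expected 13/(13-k) packs.
Sum over k = 9,...,12: E = 13/4 + 13/3 + 13/2 + 13/1 = 27.0833.

27.083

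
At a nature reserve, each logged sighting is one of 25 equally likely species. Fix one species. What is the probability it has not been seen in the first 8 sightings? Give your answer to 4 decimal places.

On each sighting the fixed species fails to appear with probability 24/25.
P(still missing after 8) = (24/25)^8 = 0.72139.

0.7214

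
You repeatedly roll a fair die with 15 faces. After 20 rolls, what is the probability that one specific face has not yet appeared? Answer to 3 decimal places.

Each roll misses the fixed face with probability (15-1)/15 = 14/15, independently.
P(still missing after 20) = (14/15)^20 = 0.2516.

0.252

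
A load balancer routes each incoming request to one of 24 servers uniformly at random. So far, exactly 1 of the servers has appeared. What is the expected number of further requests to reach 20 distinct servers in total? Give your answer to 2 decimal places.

39.62

From k distinct to k+1 distinct takes on average 24/(24-k) requests.
Sum over k = 1,...,19: E = 24/23 + 24/22 + 24/21 + ... + 24/6 + 24/5 = 39.623.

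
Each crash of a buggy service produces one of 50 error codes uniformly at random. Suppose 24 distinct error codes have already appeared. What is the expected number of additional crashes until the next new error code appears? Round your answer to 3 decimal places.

1.923

Each crash yields a new error code with probability (50-24)/50 = 26/50, so the wait is geometric with mean 50/26.
E = 50/26 = 1.9231.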